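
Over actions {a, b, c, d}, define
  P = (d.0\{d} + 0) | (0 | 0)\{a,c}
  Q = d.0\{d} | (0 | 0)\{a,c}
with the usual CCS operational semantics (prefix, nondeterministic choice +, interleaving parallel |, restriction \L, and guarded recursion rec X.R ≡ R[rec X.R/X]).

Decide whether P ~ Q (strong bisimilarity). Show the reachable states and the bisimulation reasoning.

bisimilar

P's transition system — 2 states:
  m0 = (d.0\{d} + 0) | (0 | 0)\{a,c} ⊢ =d=> m1
  m1 = 0\{d} | (0 | 0)\{a,c} ⊢ stopped
Q's transition system — 2 states:
  n0 = d.0\{d} | (0 | 0)\{a,c} ⊢ =d=> n1
  n1 = 0\{d} | (0 | 0)\{a,c} ⊢ stopped
Bisimilarity quotient blocks:
  B0 = {m0, n0}
  B1 = {m1, n1}
m0 ∈ B0, n0 ∈ B0 → same block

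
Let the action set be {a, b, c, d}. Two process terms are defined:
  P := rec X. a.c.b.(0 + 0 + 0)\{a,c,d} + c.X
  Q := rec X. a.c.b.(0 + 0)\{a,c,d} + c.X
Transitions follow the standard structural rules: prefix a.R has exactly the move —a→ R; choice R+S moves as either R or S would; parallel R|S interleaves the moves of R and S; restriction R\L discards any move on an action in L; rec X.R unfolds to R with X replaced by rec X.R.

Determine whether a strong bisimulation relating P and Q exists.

YES

Reachable graph of P (4 states):
  p0 = rec X. a.c.b.(0 + 0 + 0)\{a,c,d} + c.X ⊢ =a=> p1, =c=> p0
  p1 = c.b.(0 + 0 + 0)\{a,c,d} ⊢ =c=> p2
  p2 = b.(0 + 0 + 0)\{a,c,d} ⊢ =b=> p3
  p3 = (0 + 0 + 0)\{a,c,d} ⊢ ∅
Reachable graph of Q (4 states):
  q0 = rec X. a.c.b.(0 + 0)\{a,c,d} + c.X ⊢ =a=> q1, =c=> q0
  q1 = c.b.(0 + 0)\{a,c,d} ⊢ =c=> q2
  q2 = b.(0 + 0)\{a,c,d} ⊢ =b=> q3
  q3 = (0 + 0)\{a,c,d} ⊢ ∅
Bisimilarity quotient blocks:
  B0 = {p0, q0}
  B1 = {p1, q1}
  B2 = {p2, q2}
  B3 = {p3, q3}
p0 ∈ B0, q0 ∈ B0 → same block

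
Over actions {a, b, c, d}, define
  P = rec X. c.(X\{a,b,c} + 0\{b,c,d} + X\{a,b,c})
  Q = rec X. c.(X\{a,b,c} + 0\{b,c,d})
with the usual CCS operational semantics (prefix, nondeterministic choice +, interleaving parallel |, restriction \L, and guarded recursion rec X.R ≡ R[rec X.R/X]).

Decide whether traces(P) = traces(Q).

LTS(P): 2 reachable states
  u0 = rec X. c.(X\{a,b,c} + 0\{b,c,d} + X\{a,b,c}) has moves —c→ u1
  u1 = (rec X. c.(X\{a,b,c} + 0\{b,c,d} + X\{a,b,c}))\{a,b,c} + 0\{b,c,d} + (rec X. c.(X\{a,b,c} + 0\{b,c,d} + X\{a,b,c}))\{a,b,c} has moves ∅
LTS(Q): 2 reachable states
  v0 = rec X. c.(X\{a,b,c} + 0\{b,c,d}) has moves —c→ v1
  v1 = (rec X. c.(X\{a,b,c} + 0\{b,c,d}))\{a,b,c} + 0\{b,c,d} has moves ∅
Partition-refinement fixed point:
  B0 = {u0, v0}
  B1 = {u1, v1}
u0 ∈ B0, v0 ∈ B0 → same block
Bisimilar ⇒ trace-equivalent.

YES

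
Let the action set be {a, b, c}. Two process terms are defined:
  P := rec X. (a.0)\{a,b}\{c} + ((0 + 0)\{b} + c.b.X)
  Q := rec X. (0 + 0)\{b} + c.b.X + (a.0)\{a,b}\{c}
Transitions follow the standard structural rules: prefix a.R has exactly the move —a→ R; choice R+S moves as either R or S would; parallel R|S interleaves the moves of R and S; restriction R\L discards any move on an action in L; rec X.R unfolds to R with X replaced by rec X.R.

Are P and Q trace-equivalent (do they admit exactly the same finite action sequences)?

traces(P) = traces(Q)

Reachable graph of P (2 states):
  m0 = rec X. (a.0)\{a,b}\{c} + ((0 + 0)\{b} + c.b.X) → ··c··> m1
  m1 = b.(rec X. (a.0)\{a,b}\{c} + ((0 + 0)\{b} + c.b.X)) → ··b··> m0
Reachable graph of Q (2 states):
  n0 = rec X. (0 + 0)\{b} + c.b.X + (a.0)\{a,b}\{c} → ··c··> n1
  n1 = b.(rec X. (0 + 0)\{b} + c.b.X + (a.0)\{a,b}\{c}) → ··b··> n0
Partition-refinement fixed point:
  B0 = {m0, n0}
  B1 = {m1, n1}
m0 ∈ B0, n0 ∈ B0 → same block
Bisimilar ⇒ trace-equivalent.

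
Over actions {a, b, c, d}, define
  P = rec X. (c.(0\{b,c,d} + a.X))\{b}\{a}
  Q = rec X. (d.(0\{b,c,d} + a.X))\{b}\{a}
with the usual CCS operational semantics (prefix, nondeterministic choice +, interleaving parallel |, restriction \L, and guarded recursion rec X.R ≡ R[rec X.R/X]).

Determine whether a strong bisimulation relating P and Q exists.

NO

LTS(P): 2 reachable states
  u0 = rec X. (c.(0\{b,c,d} + a.X))\{b}\{a} → —c→ u1
  u1 = (0\{b,c,d} + a.(rec X. (c.(0\{b,c,d} + a.X))\{b}\{a}))\{b}\{a} → stopped
LTS(Q): 2 reachable states
  v0 = rec X. (d.(0\{b,c,d} + a.X))\{b}\{a} → —d→ v1
  v1 = (0\{b,c,d} + a.(rec X. (d.(0\{b,c,d} + a.X))\{b}\{a}))\{b}\{a} → stopped
Coarsest stable partition (strong bisimilarity classes):
  B0 = {u0}
  B1 = {u1, v1}
  B2 = {v0}
u0 ∈ B0, v0 ∈ B2 → different blocks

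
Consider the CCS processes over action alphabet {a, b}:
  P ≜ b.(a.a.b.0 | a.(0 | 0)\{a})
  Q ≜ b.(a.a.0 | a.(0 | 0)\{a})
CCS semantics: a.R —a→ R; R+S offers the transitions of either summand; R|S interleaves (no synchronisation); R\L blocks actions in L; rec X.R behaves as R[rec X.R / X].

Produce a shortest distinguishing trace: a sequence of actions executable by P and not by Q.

baab

Reachable graph of P (9 states):
  m0 = b.(a.a.b.0 | a.(0 | 0)\{a}) ⊢ ··b··> m1
  m1 = a.a.b.0 | a.(0 | 0)\{a} ⊢ ··a··> m2, ··a··> m3
  m2 = a.a.b.0 | (0 | 0)\{a} ⊢ ··a··> m4
  m3 = a.b.0 | a.(0 | 0)\{a} ⊢ ··a··> m4, ··a··> m5
  m4 = a.b.0 | (0 | 0)\{a} ⊢ ··a··> m6
  m5 = b.0 | a.(0 | 0)\{a} ⊢ ··a··> m6, ··b··> m7
  m6 = b.0 | (0 | 0)\{a} ⊢ ··b··> m8
  m7 = 0 | a.(0 | 0)\{a} ⊢ ··a··> m8
  m8 = 0 | (0 | 0)\{a} ⊢ (no moves)
Reachable graph of Q (7 states):
  n0 = b.(a.a.0 | a.(0 | 0)\{a}) ⊢ ··b··> n1
  n1 = a.a.0 | a.(0 | 0)\{a} ⊢ ··a··> n2, ··a··> n3
  n2 = a.0 | a.(0 | 0)\{a} ⊢ ··a··> n4, ··a··> n5
  n3 = a.a.0 | (0 | 0)\{a} ⊢ ··a··> n5
  n4 = 0 | a.(0 | 0)\{a} ⊢ ··a··> n6
  n5 = a.0 | (0 | 0)\{a} ⊢ ··a··> n6
  n6 = 0 | (0 | 0)\{a} ⊢ (no moves)
Executing baab from P (initial set {m0}):
  step 1 (b): {m1}
  step 2 (a): {m2, m3}
  step 3 (a): {m4, m5}
  step 4 (b): {m7}
  P completes σ.
Executing baab from Q (initial set {n0}):
  step 1 (b): {n1}
  step 2 (a): {n2, n3}
  step 3 (a): {n4, n5}
  step 4 (b): no successor for Q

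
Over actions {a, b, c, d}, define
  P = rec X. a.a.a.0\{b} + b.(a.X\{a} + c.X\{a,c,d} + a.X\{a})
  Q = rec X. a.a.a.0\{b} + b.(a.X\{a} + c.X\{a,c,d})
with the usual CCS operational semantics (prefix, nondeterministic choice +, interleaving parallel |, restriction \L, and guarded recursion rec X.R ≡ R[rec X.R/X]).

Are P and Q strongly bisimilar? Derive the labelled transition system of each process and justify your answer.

YES

LTS(P): 11 reachable states
  s0 = rec X. a.a.a.0\{b} + b.(a.X\{a} + c.X\{a,c,d} + a.X\{a}) :: --a--▸ s1, --b--▸ s2
  s1 = a.a.0\{b} :: --a--▸ s3
  s2 = a.(rec X. a.a.a.0\{b} + b.(a.X\{a} + c.X\{a,c,d} + a.X\{a}))\{a} + c.(rec X. a.a.a.0\{b} + b.(a.X\{a} + c.X\{a,c,d} + a.X\{a}))\{a,c,d} + a.(rec X. a.a.a.0\{b} + b.(a.X\{a} + c.X\{a,c,d} + a.X\{a}))\{a} :: --a--▸ s4, --c--▸ s5
  s3 = a.0\{b} :: --a--▸ s6
  s4 = (rec X. a.a.a.0\{b} + b.(a.X\{a} + c.X\{a,c,d} + a.X\{a}))\{a} :: --b--▸ s7
  s5 = (rec X. a.a.a.0\{b} + b.(a.X\{a} + c.X\{a,c,d} + a.X\{a}))\{a,c,d} :: --b--▸ s8
  s6 = 0\{b} :: (no moves)
  s7 = (a.(rec X. a.a.a.0\{b} + b.(a.X\{a} + c.X\{a,c,d} + a.X\{a}))\{a} + c.(rec X. a.a.a.0\{b} + b.(a.X\{a} + c.X\{a,c,d} + a.X\{a}))\{a,c,d} + a.(rec X. a.a.a.0\{b} + b.(a.X\{a} + c.X\{a,c,d} + a.X\{a}))\{a})\{a} :: --c--▸ s9
  s8 = (a.(rec X. a.a.a.0\{b} + b.(a.X\{a} + c.X\{a,c,d} + a.X\{a}))\{a} + c.(rec X. a.a.a.0\{b} + b.(a.X\{a} + c.X\{a,c,d} + a.X\{a}))\{a,c,d} + a.(rec X. a.a.a.0\{b} + b.(a.X\{a} + c.X\{a,c,d} + a.X\{a}))\{a})\{a,c,d} :: (no moves)
  s9 = (rec X. a.a.a.0\{b} + b.(a.X\{a} + c.X\{a,c,d} + a.X\{a}))\{a,c,d}\{a} :: --b--▸ s10
  s10 = (a.(rec X. a.a.a.0\{b} + b.(a.X\{a} + c.X\{a,c,d} + a.X\{a}))\{a} + c.(rec X. a.a.a.0\{b} + b.(a.X\{a} + c.X\{a,c,d} + a.X\{a}))\{a,c,d} + a.(rec X. a.a.a.0\{b} + b.(a.X\{a} + c.X\{a,c,d} + a.X\{a}))\{a})\{a,c,d}\{a} :: (no moves)
LTS(Q): 11 reachable states
  t0 = rec X. a.a.a.0\{b} + b.(a.X\{a} + c.X\{a,c,d}) :: --a--▸ t1, --b--▸ t2
  t1 = a.a.0\{b} :: --a--▸ t3
  t2 = a.(rec X. a.a.a.0\{b} + b.(a.X\{a} + c.X\{a,c,d}))\{a} + c.(rec X. a.a.a.0\{b} + b.(a.X\{a} + c.X\{a,c,d}))\{a,c,d} :: --a--▸ t4, --c--▸ t5
  t3 = a.0\{b} :: --a--▸ t6
  t4 = (rec X. a.a.a.0\{b} + b.(a.X\{a} + c.X\{a,c,d}))\{a} :: --b--▸ t7
  t5 = (rec X. a.a.a.0\{b} + b.(a.X\{a} + c.X\{a,c,d}))\{a,c,d} :: --b--▸ t8
  t6 = 0\{b} :: (no moves)
  t7 = (a.(rec X. a.a.a.0\{b} + b.(a.X\{a} + c.X\{a,c,d}))\{a} + c.(rec X. a.a.a.0\{b} + b.(a.X\{a} + c.X\{a,c,d}))\{a,c,d})\{a} :: --c--▸ t9
  t8 = (a.(rec X. a.a.a.0\{b} + b.(a.X\{a} + c.X\{a,c,d}))\{a} + c.(rec X. a.a.a.0\{b} + b.(a.X\{a} + c.X\{a,c,d}))\{a,c,d})\{a,c,d} :: (no moves)
  t9 = (rec X. a.a.a.0\{b} + b.(a.X\{a} + c.X\{a,c,d}))\{a,c,d}\{a} :: --b--▸ t10
  t10 = (a.(rec X. a.a.a.0\{b} + b.(a.X\{a} + c.X\{a,c,d}))\{a} + c.(rec X. a.a.a.0\{b} + b.(a.X\{a} + c.X\{a,c,d}))\{a,c,d})\{a,c,d}\{a} :: (no moves)
Bisimilarity quotient blocks:
  B0 = {s0, t0}
  B1 = {s1, t1}
  B2 = {s3, t3}
  B3 = {s10, s6, s8, t10, t6, t8}
  B4 = {s2, t2}
  B5 = {s4, t4}
  B6 = {s7, t7}
  B7 = {s5, s9, t5, t9}
s0 ∈ B0, t0 ∈ B0 → same block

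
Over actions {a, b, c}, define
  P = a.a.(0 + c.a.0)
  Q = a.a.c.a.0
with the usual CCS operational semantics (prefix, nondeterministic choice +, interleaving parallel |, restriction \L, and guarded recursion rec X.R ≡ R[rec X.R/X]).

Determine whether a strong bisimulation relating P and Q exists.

bisimilar

P's transition system — 5 states:
  u0 = a.a.(0 + c.a.0) → =a=> u1
  u1 = a.(0 + c.a.0) → =a=> u2
  u2 = 0 + c.a.0 → =c=> u3
  u3 = a.0 → =a=> u4
  u4 = 0 → stopped
Q's transition system — 5 states:
  v0 = a.a.c.a.0 → =a=> v1
  v1 = a.c.a.0 → =a=> v2
  v2 = c.a.0 → =c=> v3
  v3 = a.0 → =a=> v4
  v4 = 0 → stopped
Coarsest stable partition (strong bisimilarity classes):
  B0 = {u0, v0}
  B1 = {u1, v1}
  B2 = {u2, v2}
  B3 = {u3, v3}
  B4 = {u4, v4}
u0 ∈ B0, v0 ∈ B0 → same block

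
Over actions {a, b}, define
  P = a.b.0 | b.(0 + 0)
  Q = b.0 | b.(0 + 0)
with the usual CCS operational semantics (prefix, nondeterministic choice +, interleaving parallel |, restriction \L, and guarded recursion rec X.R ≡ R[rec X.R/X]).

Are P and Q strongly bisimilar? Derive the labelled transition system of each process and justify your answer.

Reachable graph of P (6 states):
  p0 = a.b.0 | b.(0 + 0) :: -a-> p1, -b-> p2
  p1 = b.0 | b.(0 + 0) :: -b-> p3, -b-> p4
  p2 = a.b.0 | (0 + 0) :: -a-> p4
  p3 = 0 | b.(0 + 0) :: -b-> p5
  p4 = b.0 | (0 + 0) :: -b-> p5
  p5 = 0 | (0 + 0) :: ·
Reachable graph of Q (4 states):
  q0 = b.0 | b.(0 + 0) :: -b-> q1, -b-> q2
  q1 = 0 | b.(0 + 0) :: -b-> q3
  q2 = b.0 | (0 + 0) :: -b-> q3
  q3 = 0 | (0 + 0) :: ·
Bisimilarity quotient blocks:
  B0 = {p0}
  B1 = {p1, q0}
  B2 = {p3, p4, q1, q2}
  B3 = {p5, q3}
  B4 = {p2}
p0 ∈ B0, q0 ∈ B1 → different blocks

P ≁ Q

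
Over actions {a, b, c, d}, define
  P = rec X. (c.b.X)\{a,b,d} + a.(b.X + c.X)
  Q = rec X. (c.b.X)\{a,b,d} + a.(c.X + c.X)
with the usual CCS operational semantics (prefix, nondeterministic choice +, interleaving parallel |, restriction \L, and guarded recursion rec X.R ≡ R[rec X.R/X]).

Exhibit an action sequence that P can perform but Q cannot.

ab

LTS(P): 3 reachable states
  u0 = rec X. (c.b.X)\{a,b,d} + a.(b.X + c.X) :: --a--▸ u1, --c--▸ u2
  u1 = b.(rec X. (c.b.X)\{a,b,d} + a.(b.X + c.X)) + c.(rec X. (c.b.X)\{a,b,d} + a.(b.X + c.X)) :: --b--▸ u0, --c--▸ u0
  u2 = (b.(rec X. (c.b.X)\{a,b,d} + a.(b.X + c.X)))\{a,b,d} :: stopped
LTS(Q): 3 reachable states
  v0 = rec X. (c.b.X)\{a,b,d} + a.(c.X + c.X) :: --a--▸ v1, --c--▸ v2
  v1 = c.(rec X. (c.b.X)\{a,b,d} + a.(c.X + c.X)) + c.(rec X. (c.b.X)\{a,b,d} + a.(c.X + c.X)) :: --c--▸ v0
  v2 = (b.(rec X. (c.b.X)\{a,b,d} + a.(c.X + c.X)))\{a,b,d} :: stopped
Run σ = ⟨ab⟩ on P: start {u0}
  [1] a ⇒ {u1}
  [2] b ⇒ {u0}
  — P admits the full trace.
Run σ = ⟨ab⟩ on Q: start {v0}
  [1] a ⇒ {v1}
  [2] b ⇒ ∅ (Q stuck)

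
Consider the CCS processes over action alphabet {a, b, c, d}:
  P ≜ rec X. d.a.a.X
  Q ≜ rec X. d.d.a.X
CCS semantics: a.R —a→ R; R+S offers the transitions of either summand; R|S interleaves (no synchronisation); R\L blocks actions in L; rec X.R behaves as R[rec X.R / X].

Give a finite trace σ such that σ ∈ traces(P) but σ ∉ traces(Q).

LTS(P): 3 reachable states
  s0 = rec X. d.a.a.X :: ··d··> s1
  s1 = a.a.(rec X. d.a.a.X) :: ··a··> s2
  s2 = a.(rec X. d.a.a.X) :: ··a··> s0
LTS(Q): 3 reachable states
  t0 = rec X. d.d.a.X :: ··d··> t1
  t1 = d.a.(rec X. d.d.a.X) :: ··d··> t2
  t2 = a.(rec X. d.d.a.X) :: ··a··> t0
Executing da from P (initial set {s0}):
  after d @ step 1: {s1}
  after a @ step 2: {s2}
  P completes σ.
Executing da from Q (initial set {t0}):
  after d @ step 1: {t1}
  after a @ step 2: ∅ (Q stuck)

da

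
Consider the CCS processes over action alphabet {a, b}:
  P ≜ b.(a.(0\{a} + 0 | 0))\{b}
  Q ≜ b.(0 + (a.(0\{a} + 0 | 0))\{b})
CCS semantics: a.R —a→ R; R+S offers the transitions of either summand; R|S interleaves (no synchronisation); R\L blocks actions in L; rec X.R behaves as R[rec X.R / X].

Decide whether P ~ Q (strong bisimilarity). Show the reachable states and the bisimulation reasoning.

P ~ Q

Reachable graph of P (3 states):
  s0 = b.(a.(0\{a} + 0 | 0))\{b} ⊢ =b=> s1
  s1 = (a.(0\{a} + 0 | 0))\{b} ⊢ =a=> s2
  s2 = (0\{a} + 0 | 0)\{b} ⊢ stopped
Reachable graph of Q (3 states):
  t0 = b.(0 + (a.(0\{a} + 0 | 0))\{b}) ⊢ =b=> t1
  t1 = 0 + (a.(0\{a} + 0 | 0))\{b} ⊢ =a=> t2
  t2 = (0\{a} + 0 | 0)\{b} ⊢ stopped
Bisimilarity quotient blocks:
  B0 = {s0, t0}
  B1 = {s1, t1}
  B2 = {s2, t2}
s0 ∈ B0, t0 ∈ B0 → same block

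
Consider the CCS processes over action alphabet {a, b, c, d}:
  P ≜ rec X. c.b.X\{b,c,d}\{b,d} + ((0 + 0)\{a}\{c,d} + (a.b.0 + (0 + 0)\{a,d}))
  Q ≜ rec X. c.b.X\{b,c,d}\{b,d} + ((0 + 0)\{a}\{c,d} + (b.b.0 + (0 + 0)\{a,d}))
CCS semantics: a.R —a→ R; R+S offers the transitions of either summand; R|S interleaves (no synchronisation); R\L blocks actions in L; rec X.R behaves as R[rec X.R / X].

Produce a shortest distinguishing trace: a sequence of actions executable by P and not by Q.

P's transition system — 6 states:
  p0 = rec X. c.b.X\{b,c,d}\{b,d} + ((0 + 0)\{a}\{c,d} + (a.b.0 + (0 + 0)\{a,d})) → ··a··> p1, ··c··> p2
  p1 = b.0 → ··b··> p3
  p2 = b.(rec X. c.b.X\{b,c,d}\{b,d} + ((0 + 0)\{a}\{c,d} + (a.b.0 + (0 + 0)\{a,d})))\{b,c,d}\{b,d} → ··b··> p4
  p3 = 0 → stopped
  p4 = (rec X. c.b.X\{b,c,d}\{b,d} + ((0 + 0)\{a}\{c,d} + (a.b.0 + (0 + 0)\{a,d})))\{b,c,d}\{b,d} → ··a··> p5
  p5 = (b.0)\{b,c,d}\{b,d} → stopped
Q's transition system — 5 states:
  q0 = rec X. c.b.X\{b,c,d}\{b,d} + ((0 + 0)\{a}\{c,d} + (b.b.0 + (0 + 0)\{a,d})) → ··b··> q1, ··c··> q2
  q1 = b.0 → ··b··> q3
  q2 = b.(rec X. c.b.X\{b,c,d}\{b,d} + ((0 + 0)\{a}\{c,d} + (b.b.0 + (0 + 0)\{a,d})))\{b,c,d}\{b,d} → ··b··> q4
  q3 = 0 → stopped
  q4 = (rec X. c.b.X\{b,c,d}\{b,d} + ((0 + 0)\{a}\{c,d} + (b.b.0 + (0 + 0)\{a,d})))\{b,c,d}\{b,d} → stopped
Trace ⟨a⟩ through P, begin at {p0}:
  step 1 (a): {p1}
  P completes σ.
Trace ⟨a⟩ through Q, begin at {q0}:
  step 1 (a): no successor for Q

a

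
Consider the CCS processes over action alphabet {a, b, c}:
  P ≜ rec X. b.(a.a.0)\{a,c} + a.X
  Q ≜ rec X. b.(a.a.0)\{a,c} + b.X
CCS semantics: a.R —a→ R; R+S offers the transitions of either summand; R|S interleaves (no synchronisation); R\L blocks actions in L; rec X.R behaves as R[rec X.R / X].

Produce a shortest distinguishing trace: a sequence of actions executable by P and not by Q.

a

P's transition system — 2 states:
  m0 = rec X. b.(a.a.0)\{a,c} + a.X has moves ··a··> m0, ··b··> m1
  m1 = (a.a.0)\{a,c} has moves (no moves)
Q's transition system — 2 states:
  n0 = rec X. b.(a.a.0)\{a,c} + b.X has moves ··b··> n0, ··b··> n1
  n1 = (a.a.0)\{a,c} has moves (no moves)
Run σ = ⟨a⟩ on P: start {m0}
  step 1 (a): {m0}
  P completes σ.
Run σ = ⟨a⟩ on Q: start {n0}
  step 1 (a): no successor for Q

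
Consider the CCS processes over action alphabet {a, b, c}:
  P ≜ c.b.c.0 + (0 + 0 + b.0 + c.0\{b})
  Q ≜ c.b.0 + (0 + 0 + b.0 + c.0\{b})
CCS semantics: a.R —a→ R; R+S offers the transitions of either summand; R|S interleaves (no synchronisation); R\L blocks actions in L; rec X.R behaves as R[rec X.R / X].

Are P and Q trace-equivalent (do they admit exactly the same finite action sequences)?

P's transition system — 5 states:
  u0 = c.b.c.0 + (0 + 0 + b.0 + c.0\{b}) ⊢ ··b··> u1, ··c··> u2, ··c··> u3
  u1 = 0 ⊢ (no moves)
  u2 = 0\{b} ⊢ (no moves)
  u3 = b.c.0 ⊢ ··b··> u4
  u4 = c.0 ⊢ ··c··> u1
Q's transition system — 4 states:
  v0 = c.b.0 + (0 + 0 + b.0 + c.0\{b}) ⊢ ··b··> v1, ··c··> v2, ··c··> v3
  v1 = 0 ⊢ (no moves)
  v2 = 0\{b} ⊢ (no moves)
  v3 = b.0 ⊢ ··b··> v1
Executing cbc from P (initial set {u0}):
  step 1 (c): {u2, u3}
  step 2 (b): {u4}
  step 3 (c): {u1}
  P completes σ.
Executing cbc from Q (initial set {v0}):
  step 1 (c): {v2, v3}
  step 2 (b): {v1}
  step 3 (c): ∅ (Q stuck)

NO — witness ⟨cbc⟩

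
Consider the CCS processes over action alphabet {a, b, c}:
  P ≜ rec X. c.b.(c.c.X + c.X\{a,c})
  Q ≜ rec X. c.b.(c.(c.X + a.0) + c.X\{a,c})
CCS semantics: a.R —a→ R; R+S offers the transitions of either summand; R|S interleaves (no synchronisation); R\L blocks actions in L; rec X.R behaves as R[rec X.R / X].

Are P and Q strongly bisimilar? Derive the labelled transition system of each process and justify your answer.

NO

P's transition system — 5 states:
  p0 = rec X. c.b.(c.c.X + c.X\{a,c}) → --c--▸ p1
  p1 = b.(c.c.(rec X. c.b.(c.c.X + c.X\{a,c})) + c.(rec X. c.b.(c.c.X + c.X\{a,c}))\{a,c}) → --b--▸ p2
  p2 = c.c.(rec X. c.b.(c.c.X + c.X\{a,c})) + c.(rec X. c.b.(c.c.X + c.X\{a,c}))\{a,c} → --c--▸ p3, --c--▸ p4
  p3 = (rec X. c.b.(c.c.X + c.X\{a,c}))\{a,c} → (no moves)
  p4 = c.(rec X. c.b.(c.c.X + c.X\{a,c})) → --c--▸ p0
Q's transition system — 6 states:
  q0 = rec X. c.b.(c.(c.X + a.0) + c.X\{a,c}) → --c--▸ q1
  q1 = b.(c.(c.(rec X. c.b.(c.(c.X + a.0) + c.X\{a,c})) + a.0) + c.(rec X. c.b.(c.(c.X + a.0) + c.X\{a,c}))\{a,c}) → --b--▸ q2
  q2 = c.(c.(rec X. c.b.(c.(c.X + a.0) + c.X\{a,c})) + a.0) + c.(rec X. c.b.(c.(c.X + a.0) + c.X\{a,c}))\{a,c} → --c--▸ q3, --c--▸ q4
  q3 = (rec X. c.b.(c.(c.X + a.0) + c.X\{a,c}))\{a,c} → (no moves)
  q4 = c.(rec X. c.b.(c.(c.X + a.0) + c.X\{a,c})) + a.0 → --a--▸ q5, --c--▸ q0
  q5 = 0 → (no moves)
Coarsest stable partition (strong bisimilarity classes):
  B0 = {p0}
  B1 = {p1}
  B2 = {p2}
  B3 = {p4}
  B4 = {p3, q3, q5}
  B5 = {q0}
  B6 = {q1}
  B7 = {q2}
  B8 = {q4}
p0 ∈ B0, q0 ∈ B5 → different blocks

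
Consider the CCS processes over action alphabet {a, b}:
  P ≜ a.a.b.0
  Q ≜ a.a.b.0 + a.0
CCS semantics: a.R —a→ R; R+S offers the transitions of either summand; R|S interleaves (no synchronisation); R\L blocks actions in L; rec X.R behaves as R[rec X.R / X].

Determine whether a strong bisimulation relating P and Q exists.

P's transition system — 4 states:
  s0 = a.a.b.0 | =a=> s1
  s1 = a.b.0 | =a=> s2
  s2 = b.0 | =b=> s3
  s3 = 0 | ∅
Q's transition system — 4 states:
  t0 = a.a.b.0 + a.0 | =a=> t1, =a=> t2
  t1 = 0 | ∅
  t2 = a.b.0 | =a=> t3
  t3 = b.0 | =b=> t1
Partition-refinement fixed point:
  B0 = {s0}
  B1 = {s1, t2}
  B2 = {s2, t3}
  B3 = {s3, t1}
  B4 = {t0}
s0 ∈ B0, t0 ∈ B4 → different blocks

P ≁ Q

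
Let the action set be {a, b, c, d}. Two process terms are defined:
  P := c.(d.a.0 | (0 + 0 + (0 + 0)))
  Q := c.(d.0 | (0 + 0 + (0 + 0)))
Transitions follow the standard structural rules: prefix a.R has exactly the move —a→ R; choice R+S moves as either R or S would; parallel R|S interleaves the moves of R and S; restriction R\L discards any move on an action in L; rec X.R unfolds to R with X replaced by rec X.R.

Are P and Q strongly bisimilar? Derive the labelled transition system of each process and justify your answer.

NO

Reachable graph of P (4 states):
  u0 = c.(d.a.0 | (0 + 0 + (0 + 0))) ⊢ -c-> u1
  u1 = d.a.0 | (0 + 0 + (0 + 0)) ⊢ -d-> u2
  u2 = a.0 | (0 + 0 + (0 + 0)) ⊢ -a-> u3
  u3 = 0 | (0 + 0 + (0 + 0)) ⊢ (no moves)
Reachable graph of Q (3 states):
  v0 = c.(d.0 | (0 + 0 + (0 + 0))) ⊢ -c-> v1
  v1 = d.0 | (0 + 0 + (0 + 0)) ⊢ -d-> v2
  v2 = 0 | (0 + 0 + (0 + 0)) ⊢ (no moves)
Partition-refinement fixed point:
  B0 = {u0}
  B1 = {u1}
  B2 = {u2}
  B3 = {u3, v2}
  B4 = {v0}
  B5 = {v1}
u0 ∈ B0, v0 ∈ B4 → different blocks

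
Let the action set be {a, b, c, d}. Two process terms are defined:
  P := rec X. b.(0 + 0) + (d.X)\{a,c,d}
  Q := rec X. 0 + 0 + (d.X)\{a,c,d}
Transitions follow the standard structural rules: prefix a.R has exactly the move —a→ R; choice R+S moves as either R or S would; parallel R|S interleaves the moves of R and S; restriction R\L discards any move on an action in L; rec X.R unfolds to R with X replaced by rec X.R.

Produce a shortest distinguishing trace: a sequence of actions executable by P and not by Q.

b

LTS(P): 2 reachable states
  s0 = rec X. b.(0 + 0) + (d.X)\{a,c,d} | —b→ s1
  s1 = 0 + 0 | ·
LTS(Q): 1 reachable states
  t0 = rec X. 0 + 0 + (d.X)\{a,c,d} | ·
Trace ⟨b⟩ through P, begin at {s0}:
  step 1 (b): {s1}
  ✓ P
Trace ⟨b⟩ through Q, begin at {t0}:
  step 1 (b): ∅ (Q stuck)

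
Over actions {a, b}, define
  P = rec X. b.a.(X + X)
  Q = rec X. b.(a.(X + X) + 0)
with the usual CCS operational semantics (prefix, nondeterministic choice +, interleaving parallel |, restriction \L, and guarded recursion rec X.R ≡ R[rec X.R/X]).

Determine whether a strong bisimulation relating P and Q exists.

P ~ Q

P's transition system — 3 states:
  m0 = rec X. b.a.(X + X) has moves -b-> m1
  m1 = a.((rec X. b.a.(X + X)) + (rec X. b.a.(X + X))) has moves -a-> m2
  m2 = (rec X. b.a.(X + X)) + (rec X. b.a.(X + X)) has moves -b-> m1
Q's transition system — 3 states:
  n0 = rec X. b.(a.(X + X) + 0) has moves -b-> n1
  n1 = a.((rec X. b.(a.(X + X) + 0)) + (rec X. b.(a.(X + X) + 0))) + 0 has moves -a-> n2
  n2 = (rec X. b.(a.(X + X) + 0)) + (rec X. b.(a.(X + X) + 0)) has moves -b-> n1
Partition-refinement fixed point:
  B0 = {m0, m2, n0, n2}
  B1 = {m1, n1}
m0 ∈ B0, n0 ∈ B0 → same block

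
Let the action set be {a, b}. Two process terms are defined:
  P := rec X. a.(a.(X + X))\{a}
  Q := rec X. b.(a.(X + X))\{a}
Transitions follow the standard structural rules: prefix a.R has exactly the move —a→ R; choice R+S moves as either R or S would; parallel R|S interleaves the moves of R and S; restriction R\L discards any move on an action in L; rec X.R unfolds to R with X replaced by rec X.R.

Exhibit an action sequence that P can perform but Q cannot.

a

P's transition system — 2 states:
  p0 = rec X. a.(a.(X + X))\{a} | —a→ p1
  p1 = (a.((rec X. a.(a.(X + X))\{a}) + (rec X. a.(a.(X + X))\{a})))\{a} | ∅
Q's transition system — 2 states:
  q0 = rec X. b.(a.(X + X))\{a} | —b→ q1
  q1 = (a.((rec X. b.(a.(X + X))\{a}) + (rec X. b.(a.(X + X))\{a})))\{a} | ∅
Trace ⟨a⟩ through P, begin at {p0}:
  step 1 (a): {p1}
  ✓ P
Trace ⟨a⟩ through Q, begin at {q0}:
  step 1 (a): no successor for Q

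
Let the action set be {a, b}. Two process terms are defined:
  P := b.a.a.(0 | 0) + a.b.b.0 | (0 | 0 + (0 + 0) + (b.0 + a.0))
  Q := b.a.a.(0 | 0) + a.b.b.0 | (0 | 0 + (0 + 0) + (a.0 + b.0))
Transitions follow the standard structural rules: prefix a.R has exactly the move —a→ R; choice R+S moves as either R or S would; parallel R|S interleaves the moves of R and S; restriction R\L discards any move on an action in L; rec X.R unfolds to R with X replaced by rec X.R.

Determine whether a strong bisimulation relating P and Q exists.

Reachable graph of P (10 states):
  m0 = b.a.a.(0 | 0) + a.b.b.0 | (0 | 0 + (0 + 0) + (b.0 + a.0)) ⊢ =a=> m1, =a=> m2, =b=> m1, =b=> m3
  m1 = a.b.b.0 | 0 ⊢ =a=> m4
  m2 = b.b.0 | (0 | 0 + (0 + 0) + (b.0 + a.0)) ⊢ =a=> m4, =b=> m4, =b=> m5
  m3 = a.a.(0 | 0) ⊢ =a=> m6
  m4 = b.b.0 | 0 ⊢ =b=> m7
  m5 = b.0 | (0 | 0 + (0 + 0) + (b.0 + a.0)) ⊢ =a=> m7, =b=> m7, =b=> m8
  m6 = a.(0 | 0) ⊢ =a=> m9
  m7 = b.0 | 0 ⊢ =b=> m9
  m8 = 0 | (0 | 0 + (0 + 0) + (b.0 + a.0)) ⊢ =a=> m9, =b=> m9
  m9 = 0 | 0 ⊢ ∅
Reachable graph of Q (10 states):
  n0 = b.a.a.(0 | 0) + a.b.b.0 | (0 | 0 + (0 + 0) + (a.0 + b.0)) ⊢ =a=> n1, =a=> n2, =b=> n1, =b=> n3
  n1 = a.b.b.0 | 0 ⊢ =a=> n4
  n2 = b.b.0 | (0 | 0 + (0 + 0) + (a.0 + b.0)) ⊢ =a=> n4, =b=> n4, =b=> n5
  n3 = a.a.(0 | 0) ⊢ =a=> n6
  n4 = b.b.0 | 0 ⊢ =b=> n7
  n5 = b.0 | (0 | 0 + (0 + 0) + (a.0 + b.0)) ⊢ =a=> n7, =b=> n7, =b=> n8
  n6 = a.(0 | 0) ⊢ =a=> n9
  n7 = b.0 | 0 ⊢ =b=> n9
  n8 = 0 | (0 | 0 + (0 + 0) + (a.0 + b.0)) ⊢ =a=> n9, =b=> n9
  n9 = 0 | 0 ⊢ ∅
Coarsest stable partition (strong bisimilarity classes):
  B0 = {m0, n0}
  B1 = {m3, n3}
  B2 = {m6, n6}
  B3 = {m9, n9}
  B4 = {m1, n1}
  B5 = {m4, n4}
  B6 = {m7, n7}
  B7 = {m2, n2}
  B8 = {m5, n5}
  B9 = {m8, n8}
m0 ∈ B0, n0 ∈ B0 → same block

P ~ Q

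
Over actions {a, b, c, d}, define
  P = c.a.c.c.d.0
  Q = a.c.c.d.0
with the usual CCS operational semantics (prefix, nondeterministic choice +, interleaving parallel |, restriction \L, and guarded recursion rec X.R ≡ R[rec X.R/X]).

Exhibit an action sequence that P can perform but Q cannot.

c

LTS(P): 6 reachable states
  u0 = c.a.c.c.d.0 | ··c··> u1
  u1 = a.c.c.d.0 | ··a··> u2
  u2 = c.c.d.0 | ··c··> u3
  u3 = c.d.0 | ··c··> u4
  u4 = d.0 | ··d··> u5
  u5 = 0 | (no moves)
LTS(Q): 5 reachable states
  v0 = a.c.c.d.0 | ··a··> v1
  v1 = c.c.d.0 | ··c··> v2
  v2 = c.d.0 | ··c··> v3
  v3 = d.0 | ··d··> v4
  v4 = 0 | (no moves)
Executing c from P (initial set {u0}):
  step 1 (c): {u1}
  ✓ P
Executing c from Q (initial set {v0}):
  step 1 (c): no successor for Q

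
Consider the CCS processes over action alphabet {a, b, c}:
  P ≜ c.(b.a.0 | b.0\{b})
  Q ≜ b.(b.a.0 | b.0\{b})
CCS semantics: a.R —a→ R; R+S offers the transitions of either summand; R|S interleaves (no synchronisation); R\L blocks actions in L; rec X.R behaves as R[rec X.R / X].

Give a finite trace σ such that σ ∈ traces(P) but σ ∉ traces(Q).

c

LTS(P): 7 reachable states
  u0 = c.(b.a.0 | b.0\{b}) → =c=> u1
  u1 = b.a.0 | b.0\{b} → =b=> u2, =b=> u3
  u2 = a.0 | b.0\{b} → =a=> u4, =b=> u5
  u3 = b.a.0 | 0\{b} → =b=> u5
  u4 = 0 | b.0\{b} → =b=> u6
  u5 = a.0 | 0\{b} → =a=> u6
  u6 = 0 | 0\{b} → ∅
LTS(Q): 7 reachable states
  v0 = b.(b.a.0 | b.0\{b}) → =b=> v1
  v1 = b.a.0 | b.0\{b} → =b=> v2, =b=> v3
  v2 = a.0 | b.0\{b} → =a=> v4, =b=> v5
  v3 = b.a.0 | 0\{b} → =b=> v5
  v4 = 0 | b.0\{b} → =b=> v6
  v5 = a.0 | 0\{b} → =a=> v6
  v6 = 0 | 0\{b} → ∅
Run σ = ⟨c⟩ on P: start {u0}
  [1] c ⇒ {u1}
  — P admits the full trace.
Run σ = ⟨c⟩ on Q: start {v0}
  [1] c ⇒ no successor for Q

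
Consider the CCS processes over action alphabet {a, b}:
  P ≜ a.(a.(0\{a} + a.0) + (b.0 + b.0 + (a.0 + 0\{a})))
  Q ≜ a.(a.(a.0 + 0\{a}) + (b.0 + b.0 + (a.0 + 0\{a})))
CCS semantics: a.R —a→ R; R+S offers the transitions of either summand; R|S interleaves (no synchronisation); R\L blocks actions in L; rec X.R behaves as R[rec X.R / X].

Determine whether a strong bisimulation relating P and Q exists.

P ~ Q

Reachable graph of P (4 states):
  u0 = a.(a.(0\{a} + a.0) + (b.0 + b.0 + (a.0 + 0\{a}))) ⊢ ··a··> u1
  u1 = a.(0\{a} + a.0) + (b.0 + b.0 + (a.0 + 0\{a})) ⊢ ··a··> u2, ··a··> u3, ··b··> u2
  u2 = 0 ⊢ (no moves)
  u3 = 0\{a} + a.0 ⊢ ··a··> u2
Reachable graph of Q (4 states):
  v0 = a.(a.(a.0 + 0\{a}) + (b.0 + b.0 + (a.0 + 0\{a}))) ⊢ ··a··> v1
  v1 = a.(a.0 + 0\{a}) + (b.0 + b.0 + (a.0 + 0\{a})) ⊢ ··a··> v2, ··a··> v3, ··b··> v2
  v2 = 0 ⊢ (no moves)
  v3 = a.0 + 0\{a} ⊢ ··a··> v2
Partition-refinement fixed point:
  B0 = {u0, v0}
  B1 = {u1, v1}
  B2 = {u2, v2}
  B3 = {u3, v3}
u0 ∈ B0, v0 ∈ B0 → same block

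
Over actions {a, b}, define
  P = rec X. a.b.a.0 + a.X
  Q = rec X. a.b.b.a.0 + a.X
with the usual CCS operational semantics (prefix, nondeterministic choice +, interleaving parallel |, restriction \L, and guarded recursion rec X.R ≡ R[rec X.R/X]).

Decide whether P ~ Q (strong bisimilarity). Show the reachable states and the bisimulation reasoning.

P ≁ Q

P's transition system — 4 states:
  p0 = rec X. a.b.a.0 + a.X ⊢ ··a··> p0, ··a··> p1
  p1 = b.a.0 ⊢ ··b··> p2
  p2 = a.0 ⊢ ··a··> p3
  p3 = 0 ⊢ ∅
Q's transition system — 5 states:
  q0 = rec X. a.b.b.a.0 + a.X ⊢ ··a··> q0, ··a··> q1
  q1 = b.b.a.0 ⊢ ··b··> q2
  q2 = b.a.0 ⊢ ··b··> q3
  q3 = a.0 ⊢ ··a··> q4
  q4 = 0 ⊢ ∅
Bisimilarity quotient blocks:
  B0 = {p0}
  B1 = {p1, q2}
  B2 = {p2, q3}
  B3 = {p3, q4}
  B4 = {q0}
  B5 = {q1}
p0 ∈ B0, q0 ∈ B4 → different blocks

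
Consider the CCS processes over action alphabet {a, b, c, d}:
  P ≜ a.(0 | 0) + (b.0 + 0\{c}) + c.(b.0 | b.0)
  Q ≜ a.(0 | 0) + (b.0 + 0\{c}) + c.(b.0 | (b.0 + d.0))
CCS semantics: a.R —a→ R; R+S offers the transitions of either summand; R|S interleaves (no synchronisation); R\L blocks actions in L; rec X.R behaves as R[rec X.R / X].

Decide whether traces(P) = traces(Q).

LTS(P): 6 reachable states
  p0 = a.(0 | 0) + (b.0 + 0\{c}) + c.(b.0 | b.0) :: ··a··> p1, ··b··> p2, ··c··> p3
  p1 = 0 | 0 :: deadlocked
  p2 = 0 :: deadlocked
  p3 = b.0 | b.0 :: ··b··> p4, ··b··> p5
  p4 = 0 | b.0 :: ··b··> p1
  p5 = b.0 | 0 :: ··b··> p1
LTS(Q): 6 reachable states
  q0 = a.(0 | 0) + (b.0 + 0\{c}) + c.(b.0 | (b.0 + d.0)) :: ··a··> q1, ··b··> q2, ··c··> q3
  q1 = 0 | 0 :: deadlocked
  q2 = 0 :: deadlocked
  q3 = b.0 | (b.0 + d.0) :: ··b··> q4, ··b··> q5, ··d··> q5
  q4 = 0 | (b.0 + d.0) :: ··b··> q1, ··d··> q1
  q5 = b.0 | 0 :: ··b··> q1
Trace ⟨cd⟩ through Q, begin at {q0}:
  [1] c ⇒ {q3}
  [2] d ⇒ {q5}
  ✓ Q
Trace ⟨cd⟩ through P, begin at {p0}:
  [1] c ⇒ {p3}
  [2] d ⇒ ∅ (P stuck)

NO — witness ⟨cd⟩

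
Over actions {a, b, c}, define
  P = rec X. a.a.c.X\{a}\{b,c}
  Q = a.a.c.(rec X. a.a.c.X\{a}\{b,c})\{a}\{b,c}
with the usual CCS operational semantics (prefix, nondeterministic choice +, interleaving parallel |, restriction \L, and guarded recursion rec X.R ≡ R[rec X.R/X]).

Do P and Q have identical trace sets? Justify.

traces(P) = traces(Q)

P's transition system — 4 states:
  s0 = rec X. a.a.c.X\{a}\{b,c} has moves --a--▸ s1
  s1 = a.c.(rec X. a.a.c.X\{a}\{b,c})\{a}\{b,c} has moves --a--▸ s2
  s2 = c.(rec X. a.a.c.X\{a}\{b,c})\{a}\{b,c} has moves --c--▸ s3
  s3 = (rec X. a.a.c.X\{a}\{b,c})\{a}\{b,c} has moves ∅
Q's transition system — 4 states:
  t0 = a.a.c.(rec X. a.a.c.X\{a}\{b,c})\{a}\{b,c} has moves --a--▸ t1
  t1 = a.c.(rec X. a.a.c.X\{a}\{b,c})\{a}\{b,c} has moves --a--▸ t2
  t2 = c.(rec X. a.a.c.X\{a}\{b,c})\{a}\{b,c} has moves --c--▸ t3
  t3 = (rec X. a.a.c.X\{a}\{b,c})\{a}\{b,c} has moves ∅
Bisimilarity quotient blocks:
  B0 = {s0, t0}
  B1 = {s1, t1}
  B2 = {s2, t2}
  B3 = {s3, t3}
s0 ∈ B0, t0 ∈ B0 → same block
Bisimilar ⇒ trace-equivalent.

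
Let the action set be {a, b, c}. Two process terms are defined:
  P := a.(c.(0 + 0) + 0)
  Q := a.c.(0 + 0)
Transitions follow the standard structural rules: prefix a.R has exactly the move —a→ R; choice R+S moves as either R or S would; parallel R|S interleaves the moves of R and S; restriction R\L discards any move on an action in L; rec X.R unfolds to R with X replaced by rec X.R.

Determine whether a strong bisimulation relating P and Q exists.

P ~ Q

LTS(P): 3 reachable states
  m0 = a.(c.(0 + 0) + 0) :: —a→ m1
  m1 = c.(0 + 0) + 0 :: —c→ m2
  m2 = 0 + 0 :: (no moves)
LTS(Q): 3 reachable states
  n0 = a.c.(0 + 0) :: —a→ n1
  n1 = c.(0 + 0) :: —c→ n2
  n2 = 0 + 0 :: (no moves)
Bisimilarity quotient blocks:
  B0 = {m0, n0}
  B1 = {m1, n1}
  B2 = {m2, n2}
m0 ∈ B0, n0 ∈ B0 → same block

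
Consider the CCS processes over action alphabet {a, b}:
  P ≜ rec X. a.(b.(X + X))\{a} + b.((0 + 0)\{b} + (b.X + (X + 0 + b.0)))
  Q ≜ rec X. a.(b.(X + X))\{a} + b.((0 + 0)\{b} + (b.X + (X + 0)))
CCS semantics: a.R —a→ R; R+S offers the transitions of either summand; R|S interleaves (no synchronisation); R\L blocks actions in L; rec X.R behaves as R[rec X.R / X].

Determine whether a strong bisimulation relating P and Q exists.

LTS(P): 8 reachable states
  p0 = rec X. a.(b.(X + X))\{a} + b.((0 + 0)\{b} + (b.X + (X + 0 + b.0))) → —a→ p1, —b→ p2
  p1 = (b.((rec X. a.(b.(X + X))\{a} + b.((0 + 0)\{b} + (b.X + (X + 0 + b.0)))) + (rec X. a.(b.(X + X))\{a} + b.((0 + 0)\{b} + (b.X + (X + 0 + b.0))))))\{a} → —b→ p3
  p2 = (0 + 0)\{b} + (b.(rec X. a.(b.(X + X))\{a} + b.((0 + 0)\{b} + (b.X + (X + 0 + b.0)))) + ((rec X. a.(b.(X + X))\{a} + b.((0 + 0)\{b} + (b.X + (X + 0 + b.0)))) + 0 + b.0)) → —a→ p1, —b→ p0, —b→ p2, —b→ p4
  p3 = ((rec X. a.(b.(X + X))\{a} + b.((0 + 0)\{b} + (b.X + (X + 0 + b.0)))) + (rec X. a.(b.(X + X))\{a} + b.((0 + 0)\{b} + (b.X + (X + 0 + b.0)))))\{a} → —b→ p5
  p4 = 0 → ∅
  p5 = ((0 + 0)\{b} + (b.(rec X. a.(b.(X + X))\{a} + b.((0 + 0)\{b} + (b.X + (X + 0 + b.0)))) + ((rec X. a.(b.(X + X))\{a} + b.((0 + 0)\{b} + (b.X + (X + 0 + b.0)))) + 0 + b.0)))\{a} → —b→ p5, —b→ p6, —b→ p7
  p6 = (rec X. a.(b.(X + X))\{a} + b.((0 + 0)\{b} + (b.X + (X + 0 + b.0))))\{a} → —b→ p5
  p7 = 0\{a} → ∅
LTS(Q): 6 reachable states
  q0 = rec X. a.(b.(X + X))\{a} + b.((0 + 0)\{b} + (b.X + (X + 0))) → —a→ q1, —b→ q2
  q1 = (b.((rec X. a.(b.(X + X))\{a} + b.((0 + 0)\{b} + (b.X + (X + 0)))) + (rec X. a.(b.(X + X))\{a} + b.((0 + 0)\{b} + (b.X + (X + 0))))))\{a} → —b→ q3
  q2 = (0 + 0)\{b} + (b.(rec X. a.(b.(X + X))\{a} + b.((0 + 0)\{b} + (b.X + (X + 0)))) + ((rec X. a.(b.(X + X))\{a} + b.((0 + 0)\{b} + (b.X + (X + 0)))) + 0)) → —a→ q1, —b→ q0, —b→ q2
  q3 = ((rec X. a.(b.(X + X))\{a} + b.((0 + 0)\{b} + (b.X + (X + 0)))) + (rec X. a.(b.(X + X))\{a} + b.((0 + 0)\{b} + (b.X + (X + 0)))))\{a} → —b→ q4
  q4 = ((0 + 0)\{b} + (b.(rec X. a.(b.(X + X))\{a} + b.((0 + 0)\{b} + (b.X + (X + 0)))) + ((rec X. a.(b.(X + X))\{a} + b.((0 + 0)\{b} + (b.X + (X + 0)))) + 0)))\{a} → —b→ q4, —b→ q5
  q5 = (rec X. a.(b.(X + X))\{a} + b.((0 + 0)\{b} + (b.X + (X + 0))))\{a} → —b→ q4
Partition-refinement fixed point:
  B0 = {p0}
  B1 = {p2}
  B2 = {p4, p7}
  B3 = {p1}
  B4 = {p3, p6}
  B5 = {p5}
  B6 = {q0, q2}
  B7 = {q1, q3, q4, q5}
p0 ∈ B0, q0 ∈ B6 → different blocks

not bisimilar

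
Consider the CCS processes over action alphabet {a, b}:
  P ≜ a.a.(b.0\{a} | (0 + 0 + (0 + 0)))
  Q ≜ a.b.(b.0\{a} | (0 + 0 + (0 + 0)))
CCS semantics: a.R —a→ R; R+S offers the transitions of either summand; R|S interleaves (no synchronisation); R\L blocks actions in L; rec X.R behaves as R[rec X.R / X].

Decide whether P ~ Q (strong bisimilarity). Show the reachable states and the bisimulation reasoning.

Reachable graph of P (4 states):
  m0 = a.a.(b.0\{a} | (0 + 0 + (0 + 0))) → —a→ m1
  m1 = a.(b.0\{a} | (0 + 0 + (0 + 0))) → —a→ m2
  m2 = b.0\{a} | (0 + 0 + (0 + 0)) → —b→ m3
  m3 = 0\{a} | (0 + 0 + (0 + 0)) → deadlocked
Reachable graph of Q (4 states):
  n0 = a.b.(b.0\{a} | (0 + 0 + (0 + 0))) → —a→ n1
  n1 = b.(b.0\{a} | (0 + 0 + (0 + 0))) → —b→ n2
  n2 = b.0\{a} | (0 + 0 + (0 + 0)) → —b→ n3
  n3 = 0\{a} | (0 + 0 + (0 + 0)) → deadlocked
Coarsest stable partition (strong bisimilarity classes):
  B0 = {m0}
  B1 = {m1}
  B2 = {m2, n2}
  B3 = {m3, n3}
  B4 = {n0}
  B5 = {n1}
m0 ∈ B0, n0 ∈ B4 → different blocks

NO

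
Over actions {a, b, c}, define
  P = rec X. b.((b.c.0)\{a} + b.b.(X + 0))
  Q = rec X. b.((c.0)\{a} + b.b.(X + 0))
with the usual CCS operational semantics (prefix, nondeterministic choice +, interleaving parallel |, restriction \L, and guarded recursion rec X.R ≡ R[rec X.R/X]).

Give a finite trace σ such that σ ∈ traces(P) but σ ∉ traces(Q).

bbc

Reachable graph of P (6 states):
  u0 = rec X. b.((b.c.0)\{a} + b.b.(X + 0)) ⊢ —b→ u1
  u1 = (b.c.0)\{a} + b.b.((rec X. b.((b.c.0)\{a} + b.b.(X + 0))) + 0) ⊢ —b→ u2, —b→ u3
  u2 = (c.0)\{a} ⊢ —c→ u4
  u3 = b.((rec X. b.((b.c.0)\{a} + b.b.(X + 0))) + 0) ⊢ —b→ u5
  u4 = 0\{a} ⊢ deadlocked
  u5 = (rec X. b.((b.c.0)\{a} + b.b.(X + 0))) + 0 ⊢ —b→ u1
Reachable graph of Q (5 states):
  v0 = rec X. b.((c.0)\{a} + b.b.(X + 0)) ⊢ —b→ v1
  v1 = (c.0)\{a} + b.b.((rec X. b.((c.0)\{a} + b.b.(X + 0))) + 0) ⊢ —b→ v2, —c→ v3
  v2 = b.((rec X. b.((c.0)\{a} + b.b.(X + 0))) + 0) ⊢ —b→ v4
  v3 = 0\{a} ⊢ deadlocked
  v4 = (rec X. b.((c.0)\{a} + b.b.(X + 0))) + 0 ⊢ —b→ v1
Run σ = ⟨bbc⟩ on P: start {u0}
  step 1 (b): {u1}
  step 2 (b): {u2, u3}
  step 3 (c): {u4}
  P completes σ.
Run σ = ⟨bbc⟩ on Q: start {v0}
  step 1 (b): {v1}
  step 2 (b): {v2}
  step 3 (c): ∅  — Q cannot continue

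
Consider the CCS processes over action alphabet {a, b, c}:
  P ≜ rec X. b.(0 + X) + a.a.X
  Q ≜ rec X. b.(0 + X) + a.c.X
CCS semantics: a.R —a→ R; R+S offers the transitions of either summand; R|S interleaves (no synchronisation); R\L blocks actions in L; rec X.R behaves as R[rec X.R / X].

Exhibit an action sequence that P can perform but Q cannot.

aa

Reachable graph of P (3 states):
  s0 = rec X. b.(0 + X) + a.a.X :: —a→ s1, —b→ s2
  s1 = a.(rec X. b.(0 + X) + a.a.X) :: —a→ s0
  s2 = 0 + (rec X. b.(0 + X) + a.a.X) :: —a→ s1, —b→ s2
Reachable graph of Q (3 states):
  t0 = rec X. b.(0 + X) + a.c.X :: —a→ t1, —b→ t2
  t1 = c.(rec X. b.(0 + X) + a.c.X) :: —c→ t0
  t2 = 0 + (rec X. b.(0 + X) + a.c.X) :: —a→ t1, —b→ t2
Run σ = ⟨aa⟩ on P: start {s0}
  [1] a ⇒ {s1}
  [2] a ⇒ {s0}
  — P admits the full trace.
Run σ = ⟨aa⟩ on Q: start {t0}
  [1] a ⇒ {t1}
  [2] a ⇒ ∅ (Q stuck)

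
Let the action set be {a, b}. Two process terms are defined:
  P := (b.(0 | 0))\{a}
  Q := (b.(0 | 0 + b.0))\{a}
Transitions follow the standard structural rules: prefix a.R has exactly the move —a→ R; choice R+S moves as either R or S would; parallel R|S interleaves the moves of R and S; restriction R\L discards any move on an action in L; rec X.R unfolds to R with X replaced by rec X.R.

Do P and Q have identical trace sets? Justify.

traces(P) ≠ traces(Q) — witness ⟨bb⟩

P's transition system — 2 states:
  u0 = (b.(0 | 0))\{a} | —b→ u1
  u1 = (0 | 0)\{a} | deadlocked
Q's transition system — 3 states:
  v0 = (b.(0 | 0 + b.0))\{a} | —b→ v1
  v1 = (0 | 0 + b.0)\{a} | —b→ v2
  v2 = 0\{a} | deadlocked
Trace ⟨bb⟩ through Q, begin at {v0}:
  [1] b ⇒ {v1}
  [2] b ⇒ {v2}
  ✓ Q
Trace ⟨bb⟩ through P, begin at {u0}:
  [1] b ⇒ {u1}
  [2] b ⇒ no successor for P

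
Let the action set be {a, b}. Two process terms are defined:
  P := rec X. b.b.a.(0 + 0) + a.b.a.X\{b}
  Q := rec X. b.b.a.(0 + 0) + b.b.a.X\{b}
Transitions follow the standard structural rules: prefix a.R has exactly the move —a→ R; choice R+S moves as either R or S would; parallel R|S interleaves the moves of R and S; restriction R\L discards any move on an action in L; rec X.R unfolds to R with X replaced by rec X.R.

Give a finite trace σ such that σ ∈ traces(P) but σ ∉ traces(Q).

Reachable graph of P (8 states):
  m0 = rec X. b.b.a.(0 + 0) + a.b.a.X\{b} | --a--▸ m1, --b--▸ m2
  m1 = b.a.(rec X. b.b.a.(0 + 0) + a.b.a.X\{b})\{b} | --b--▸ m3
  m2 = b.a.(0 + 0) | --b--▸ m4
  m3 = a.(rec X. b.b.a.(0 + 0) + a.b.a.X\{b})\{b} | --a--▸ m5
  m4 = a.(0 + 0) | --a--▸ m6
  m5 = (rec X. b.b.a.(0 + 0) + a.b.a.X\{b})\{b} | --a--▸ m7
  m6 = 0 + 0 | ∅
  m7 = (b.a.(rec X. b.b.a.(0 + 0) + a.b.a.X\{b})\{b})\{b} | ∅
Reachable graph of Q (7 states):
  n0 = rec X. b.b.a.(0 + 0) + b.b.a.X\{b} | --b--▸ n1, --b--▸ n2
  n1 = b.a.(0 + 0) | --b--▸ n3
  n2 = b.a.(rec X. b.b.a.(0 + 0) + b.b.a.X\{b})\{b} | --b--▸ n4
  n3 = a.(0 + 0) | --a--▸ n5
  n4 = a.(rec X. b.b.a.(0 + 0) + b.b.a.X\{b})\{b} | --a--▸ n6
  n5 = 0 + 0 | ∅
  n6 = (rec X. b.b.a.(0 + 0) + b.b.a.X\{b})\{b} | ∅
Trace ⟨a⟩ through P, begin at {m0}:
  step 1 (a): {m1}
  ✓ P
Trace ⟨a⟩ through Q, begin at {n0}:
  step 1 (a): ∅  — Q cannot continue

a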